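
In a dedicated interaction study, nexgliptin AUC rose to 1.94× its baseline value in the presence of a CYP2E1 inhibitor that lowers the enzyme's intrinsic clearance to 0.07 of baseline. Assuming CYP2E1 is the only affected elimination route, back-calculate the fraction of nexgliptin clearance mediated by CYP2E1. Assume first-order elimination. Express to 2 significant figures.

Let fm be the CYP2E1 fraction. New clearance relative to baseline = fm × 0.07 + (1 − fm).
AUC ratio = 1 / (new CL fraction), so new CL fraction = 1 / 1.94 = 0.5155.
fm × 0.07 + 1 − fm = 0.5155  ⇒  fm × (0.07 − 1) = −0.4845  ⇒  fm = 0.52.

0.52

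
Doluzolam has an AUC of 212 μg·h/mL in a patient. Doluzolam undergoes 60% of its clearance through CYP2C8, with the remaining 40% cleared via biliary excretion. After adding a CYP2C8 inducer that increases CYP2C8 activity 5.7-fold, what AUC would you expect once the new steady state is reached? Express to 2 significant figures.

The CYP2C8 pathway (60% of clearance) increases to 5.7× activity: 0.6 × 5.7 = 3.42.
The remaining 40% of clearance is unaffected.
CL_new/CL_old = 3.42 + 0.4 = 3.82.
With dosing unchanged, AUC scales as 1/CL: 212 / 3.82 = 55 μg·h/mL.

55 μg·h/mL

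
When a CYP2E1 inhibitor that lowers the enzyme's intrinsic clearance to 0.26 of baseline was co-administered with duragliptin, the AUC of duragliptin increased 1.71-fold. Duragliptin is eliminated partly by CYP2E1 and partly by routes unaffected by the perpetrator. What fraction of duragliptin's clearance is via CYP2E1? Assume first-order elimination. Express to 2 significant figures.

Let x = fm,CYP2E1. Because AUC ∝ 1/CL, relative clearance fell to 1/1.71 = 0.5848.
Only the CYP2E1 route changed, so 0.5848 = x·0.26 + (1 − x), giving x = 0.56.

0.56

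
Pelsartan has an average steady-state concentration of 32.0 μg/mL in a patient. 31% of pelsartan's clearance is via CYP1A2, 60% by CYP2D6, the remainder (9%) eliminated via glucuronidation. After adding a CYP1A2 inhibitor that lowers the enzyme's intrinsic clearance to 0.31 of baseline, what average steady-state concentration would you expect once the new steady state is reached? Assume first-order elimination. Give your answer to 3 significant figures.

The CYP1A2 pathway (31% of clearance) drops to 0.31× activity: 0.31 × 0.31 = 0.0961.
CYP2D6 (60%) and the residual 9% are unaffected.
New clearance relative to baseline: 0.0961 + 0.6 + 0.09 = 0.7861.
With dosing unchanged, average steady-state concentration scales as 1/CL: 32.0 / 0.7861 = 40.7 μg/mL.

40.7 μg/mL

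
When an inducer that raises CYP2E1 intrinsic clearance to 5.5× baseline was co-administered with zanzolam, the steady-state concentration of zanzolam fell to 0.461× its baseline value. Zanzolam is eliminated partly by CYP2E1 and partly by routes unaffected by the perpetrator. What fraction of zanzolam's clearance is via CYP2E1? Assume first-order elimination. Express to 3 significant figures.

Let x = fm,CYP2E1. Because steady-state concentration ∝ 1/CL, relative clearance rose to 1/0.461 = 2.169.
Setting x·5.5 + (1 − x) = 2.169 and solving: x = (2.169 − 1)/(5.5 − 1) = 0.260.

0.260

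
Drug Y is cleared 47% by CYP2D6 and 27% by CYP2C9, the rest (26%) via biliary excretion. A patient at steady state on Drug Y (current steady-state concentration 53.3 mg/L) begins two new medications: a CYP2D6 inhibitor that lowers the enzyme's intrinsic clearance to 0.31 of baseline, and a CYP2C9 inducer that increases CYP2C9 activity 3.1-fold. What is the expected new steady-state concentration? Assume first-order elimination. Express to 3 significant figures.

The CYP2D6 pathway (47% of clearance) drops to 0.31× activity: 0.47 × 0.31 = 0.1457.
The CYP2C9 pathway (27% of clearance) is boosted to 3.1× activity: 0.27 × 3.1 = 0.837.
The remaining 26% of clearance is unaffected.
Relative clearance = 0.1457 + 0.837 + 0.26 = 1.2427.
Steady-state concentration ∝ 1/CL: new value = 53.3 / 1.2427 = 42.9 mg/L.

42.9 mg/L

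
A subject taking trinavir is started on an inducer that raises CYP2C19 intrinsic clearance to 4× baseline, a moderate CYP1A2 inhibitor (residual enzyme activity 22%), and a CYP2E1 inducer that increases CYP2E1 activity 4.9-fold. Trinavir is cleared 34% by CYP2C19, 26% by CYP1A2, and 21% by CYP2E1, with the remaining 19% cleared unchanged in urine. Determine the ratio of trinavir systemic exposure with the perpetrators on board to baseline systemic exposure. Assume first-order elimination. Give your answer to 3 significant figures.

0.379

The CYP2C19 pathway (34% of clearance) is boosted to 4× activity: 0.34 × 4 = 1.36.
The CYP1A2 pathway (26% of clearance) drops to 0.22× activity: 0.26 × 0.22 = 0.0572.
The CYP2E1 pathway (21% of clearance) increases to 4.9× activity: 0.21 × 4.9 = 1.029.
The remaining 19% of clearance is unaffected.
Relative clearance = 1.36 + 0.0572 + 1.029 + 0.19 = 2.6362.
Because systemic exposure varies inversely with clearance, the combined effect is 1 / 2.6362 = 0.379.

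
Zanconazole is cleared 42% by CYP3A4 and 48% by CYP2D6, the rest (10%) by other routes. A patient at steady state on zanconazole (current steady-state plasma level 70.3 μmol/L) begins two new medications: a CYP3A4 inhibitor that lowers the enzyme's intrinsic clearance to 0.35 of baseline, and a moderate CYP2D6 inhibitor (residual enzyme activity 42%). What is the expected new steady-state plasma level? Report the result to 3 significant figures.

157 μmol/L

CYP3A4: 0.42 × 0.35 = 0.147
CYP2D6: 0.48 × 0.42 = 0.2016
Other: 0.1 (unchanged)
New clearance relative to baseline: 0.147 + 0.2016 + 0.1 = 0.4486.
Steady-state plasma level ∝ 1/CL: new value = 70.3 / 0.4486 = 157 μmol/L.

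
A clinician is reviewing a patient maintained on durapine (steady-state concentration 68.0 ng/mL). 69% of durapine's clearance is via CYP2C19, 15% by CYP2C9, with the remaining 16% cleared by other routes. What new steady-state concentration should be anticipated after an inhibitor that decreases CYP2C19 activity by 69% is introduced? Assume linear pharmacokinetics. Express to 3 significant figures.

The CYP2C19 pathway (69% of clearance) is reduced to 0.31× activity: 0.69 × 0.31 = 0.2139.
CYP2C9 (15%) and the residual 16% are unaffected.
New clearance relative to baseline: 0.2139 + 0.15 + 0.16 = 0.5239.
With dosing unchanged, steady-state concentration scales as 1/CL: 68.0 / 0.5239 = 130 ng/mL.

130 ng/mL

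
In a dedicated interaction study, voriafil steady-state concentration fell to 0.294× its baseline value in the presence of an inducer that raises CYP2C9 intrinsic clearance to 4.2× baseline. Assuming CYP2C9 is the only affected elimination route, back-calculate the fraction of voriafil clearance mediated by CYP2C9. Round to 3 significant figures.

0.750

Let fm be the CYP2C9 fraction. New clearance relative to baseline = fm × 4.2 + (1 − fm).
Steady-state concentration ratio = 1 / (new CL fraction), so new CL fraction = 1 / 0.294 = 3.401.
fm × 4.2 + 1 − fm = 3.401  ⇒  fm × (4.2 − 1) = 2.401  ⇒  fm = 0.750.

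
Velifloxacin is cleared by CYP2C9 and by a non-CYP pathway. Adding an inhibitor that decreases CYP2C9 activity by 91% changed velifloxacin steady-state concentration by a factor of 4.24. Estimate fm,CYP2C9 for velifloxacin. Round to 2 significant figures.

0.84

CL'/CL = 1 / 4.24 = 0.2358
0.09·fm + (1 − fm) = 0.2358
fm = (0.2358 − 1) / (0.09 − 1) = 0.84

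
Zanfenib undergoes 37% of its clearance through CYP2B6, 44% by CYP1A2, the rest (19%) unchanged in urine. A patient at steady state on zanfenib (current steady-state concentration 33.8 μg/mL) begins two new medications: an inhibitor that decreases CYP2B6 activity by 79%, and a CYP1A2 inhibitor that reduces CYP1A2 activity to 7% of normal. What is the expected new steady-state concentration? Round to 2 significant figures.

The CYP2B6 pathway (37% of clearance) falls to 0.21× activity: 0.37 × 0.21 = 0.0777.
The CYP1A2 pathway (44% of clearance) drops to 0.07× activity: 0.44 × 0.07 = 0.0308.
The remaining 19% of clearance is unaffected.
Relative clearance = 0.0777 + 0.0308 + 0.19 = 0.2985.
New steady-state concentration = 33.8 / 0.2985 = 1.1 × 10² μg/mL (concentration scales inversely with clearance).

1.1 × 10² μg/mL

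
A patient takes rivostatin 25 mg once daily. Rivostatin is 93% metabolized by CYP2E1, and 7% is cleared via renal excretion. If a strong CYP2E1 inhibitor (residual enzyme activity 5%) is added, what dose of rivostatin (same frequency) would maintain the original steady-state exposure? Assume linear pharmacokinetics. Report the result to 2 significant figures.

2.9 mg

The CYP2E1 pathway (93% of clearance) falls to 0.05× activity: 0.93 × 0.05 = 0.0465.
Non-CYP routes (7%) are unchanged.
Relative clearance = 0.0465 + 0.07 = 0.1165.
Exposure is unchanged when dose changes in proportion to clearance. New dose = 25 mg × 0.1165 = 2.9 mg.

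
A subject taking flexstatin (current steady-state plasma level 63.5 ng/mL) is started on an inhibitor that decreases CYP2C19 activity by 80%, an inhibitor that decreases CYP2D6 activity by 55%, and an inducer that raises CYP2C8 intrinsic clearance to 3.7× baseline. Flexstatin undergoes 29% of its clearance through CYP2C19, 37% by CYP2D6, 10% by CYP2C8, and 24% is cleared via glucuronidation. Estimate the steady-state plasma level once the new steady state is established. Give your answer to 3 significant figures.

CYP2C19: 0.29 × 0.2 = 0.058
CYP2D6: 0.37 × 0.45 = 0.1665
CYP2C8: 0.1 × 3.7 = 0.37
Other: 0.24 (unchanged)
CL_new/CL_old = 0.058 + 0.1665 + 0.37 + 0.24 = 0.8345.
New steady-state plasma level = 63.5 / 0.8345 = 76.1 ng/mL (concentration scales inversely with clearance).

76.1 ng/mL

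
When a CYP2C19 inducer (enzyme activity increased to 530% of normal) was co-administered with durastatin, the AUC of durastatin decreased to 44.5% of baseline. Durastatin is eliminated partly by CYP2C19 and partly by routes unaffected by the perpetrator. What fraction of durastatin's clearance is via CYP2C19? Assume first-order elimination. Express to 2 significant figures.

0.29

CL'/CL = 1 / 0.445 = 2.247
5.3·fm + (1 − fm) = 2.247
fm = (2.247 − 1) / (5.3 − 1) = 0.29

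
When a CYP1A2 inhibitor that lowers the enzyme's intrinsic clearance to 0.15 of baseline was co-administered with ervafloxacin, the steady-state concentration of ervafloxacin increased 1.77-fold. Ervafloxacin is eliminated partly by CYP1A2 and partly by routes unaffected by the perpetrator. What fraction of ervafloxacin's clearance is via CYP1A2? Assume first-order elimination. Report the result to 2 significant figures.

Write x for the fraction cleared via CYP1A2. The observed steady-state concentration change means clearance fell to 1/1.77 = 0.565 of baseline.
Setting x·0.15 + (1 − x) = 0.565 and solving: x = (0.565 − 1)/(0.15 − 1) = 0.51.

0.51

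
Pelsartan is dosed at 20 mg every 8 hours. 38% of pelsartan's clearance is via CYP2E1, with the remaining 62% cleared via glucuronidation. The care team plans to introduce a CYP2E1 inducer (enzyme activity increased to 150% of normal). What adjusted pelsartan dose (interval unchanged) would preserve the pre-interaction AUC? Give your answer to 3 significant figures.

The CYP2E1 pathway (38% of clearance) increases to 1.5× activity: 0.38 × 1.5 = 0.57.
The remaining 62% of clearance is unaffected.
New clearance relative to baseline: 0.57 + 0.62 = 1.19.
Css,avg = (dose rate)/CL, so holding Css fixed requires dose ∝ CL: 20 × 1.19 = 23.8 mg.

23.8 mg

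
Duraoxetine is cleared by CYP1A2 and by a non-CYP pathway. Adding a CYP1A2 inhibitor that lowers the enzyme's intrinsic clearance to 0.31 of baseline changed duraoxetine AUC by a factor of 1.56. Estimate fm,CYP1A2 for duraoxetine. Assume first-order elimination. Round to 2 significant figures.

0.52

Call the CYP1A2 fraction fm. After the interaction, CL_new/CL_old = fm × 0.31 + (1 − fm).
AUC ratio = 1 / (new CL fraction), so new CL fraction = 1 / 1.56 = 0.641.
fm × 0.31 + 1 − fm = 0.641  ⇒  fm × (0.31 − 1) = −0.359  ⇒  fm = 0.52.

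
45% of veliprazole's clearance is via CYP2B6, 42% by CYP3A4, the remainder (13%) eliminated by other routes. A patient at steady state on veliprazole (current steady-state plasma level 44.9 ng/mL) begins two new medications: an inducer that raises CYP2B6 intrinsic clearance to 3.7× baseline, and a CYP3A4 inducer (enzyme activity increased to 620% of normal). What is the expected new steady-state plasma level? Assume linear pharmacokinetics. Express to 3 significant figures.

10.2 ng/mL

CYP2B6: 0.45 × 3.7 = 1.665
CYP3A4: 0.42 × 6.2 = 2.604
Other: 0.13 (unchanged)
New clearance relative to baseline: 1.665 + 2.604 + 0.13 = 4.399.
Steady-state plasma level ∝ 1/CL: new value = 44.9 / 4.399 = 10.2 ng/mL.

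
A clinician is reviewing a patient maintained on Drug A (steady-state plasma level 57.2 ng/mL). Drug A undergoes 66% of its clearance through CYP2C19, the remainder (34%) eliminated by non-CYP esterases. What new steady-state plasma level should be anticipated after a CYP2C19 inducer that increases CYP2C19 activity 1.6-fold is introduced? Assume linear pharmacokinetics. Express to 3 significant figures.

41.0 ng/mL

The CYP2C19 pathway (66% of clearance) increases to 1.6× activity: 0.66 × 1.6 = 1.056.
The remaining 34% of clearance is unaffected.
New clearance relative to baseline: 1.056 + 0.34 = 1.396.
New steady-state plasma level = baseline ÷ relative clearance = 57.2 / 1.396 = 41.0 ng/mL.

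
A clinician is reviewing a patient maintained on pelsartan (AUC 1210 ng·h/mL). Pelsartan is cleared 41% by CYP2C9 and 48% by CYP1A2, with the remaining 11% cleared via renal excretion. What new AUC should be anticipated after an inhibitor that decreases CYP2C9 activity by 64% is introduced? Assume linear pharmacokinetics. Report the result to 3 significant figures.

1.64 × 10³ ng·h/mL

CYP2C9: 0.41 × 0.36 = 0.1476
CYP1A2: 0.48 (unchanged)
Other: 0.11 (unchanged)
New clearance relative to baseline: 0.1476 + 0.48 + 0.11 = 0.7376.
With dosing unchanged, AUC scales as 1/CL: 1210 / 0.7376 = 1.64 × 10³ ng·h/mL.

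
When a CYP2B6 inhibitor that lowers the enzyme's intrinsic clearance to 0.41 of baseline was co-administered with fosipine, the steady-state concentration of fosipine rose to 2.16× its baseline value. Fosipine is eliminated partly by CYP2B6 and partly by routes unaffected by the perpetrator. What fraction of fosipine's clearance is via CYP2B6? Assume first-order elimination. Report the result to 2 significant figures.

Let x = fm,CYP2B6. Because steady-state concentration ∝ 1/CL, relative clearance fell to 1/2.16 = 0.463.
Setting x·0.41 + (1 − x) = 0.463 and solving: x = (0.463 − 1)/(0.41 − 1) = 0.91.

0.91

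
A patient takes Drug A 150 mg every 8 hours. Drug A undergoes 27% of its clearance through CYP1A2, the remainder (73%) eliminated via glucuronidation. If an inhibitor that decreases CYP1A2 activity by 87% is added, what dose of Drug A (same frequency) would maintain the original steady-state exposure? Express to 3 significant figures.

115 mg

CYP1A2: 0.27 × 0.13 = 0.0351
Other: 0.73 (unchanged)
New clearance relative to baseline: 0.0351 + 0.73 = 0.7651.
Exposure is unchanged when dose changes in proportion to clearance. New dose = 150 mg × 0.7651 = 115 mg.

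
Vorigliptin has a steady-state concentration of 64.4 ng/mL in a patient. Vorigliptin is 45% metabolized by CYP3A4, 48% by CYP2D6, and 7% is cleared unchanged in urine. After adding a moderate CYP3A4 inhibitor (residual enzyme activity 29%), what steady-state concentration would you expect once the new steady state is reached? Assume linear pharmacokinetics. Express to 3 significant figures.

CYP3A4: 0.45 × 0.29 = 0.1305
CYP2D6: 0.48 (unchanged)
Other: 0.07 (unchanged)
Relative clearance = 0.1305 + 0.48 + 0.07 = 0.6805.
With dosing unchanged, steady-state concentration scales as 1/CL: 64.4 / 0.6805 = 94.6 ng/mL.

94.6 ng/mL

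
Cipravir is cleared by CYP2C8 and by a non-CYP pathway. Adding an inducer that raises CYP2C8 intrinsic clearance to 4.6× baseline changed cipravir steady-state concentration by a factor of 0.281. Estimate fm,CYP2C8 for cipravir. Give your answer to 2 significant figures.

0.71

CL'/CL = 1 / 0.281 = 3.559
4.6·fm + (1 − fm) = 3.559
fm = (3.559 − 1) / (4.6 − 1) = 0.71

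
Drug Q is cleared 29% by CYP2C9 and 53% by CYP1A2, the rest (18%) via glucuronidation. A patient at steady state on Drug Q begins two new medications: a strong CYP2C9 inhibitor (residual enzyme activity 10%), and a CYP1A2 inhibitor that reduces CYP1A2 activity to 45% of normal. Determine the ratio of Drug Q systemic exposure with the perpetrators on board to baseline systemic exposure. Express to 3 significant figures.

2.23

The CYP2C9 pathway (29% of clearance) falls to 0.1× activity: 0.29 × 0.1 = 0.029.
The CYP1A2 pathway (53% of clearance) drops to 0.45× activity: 0.53 × 0.45 = 0.2385.
Non-CYP routes (18%) are unchanged.
Relative clearance = 0.029 + 0.2385 + 0.18 = 0.4475.
Systemic exposure ∝ 1/CL: fold-change = 1 / 0.4475 = 2.23.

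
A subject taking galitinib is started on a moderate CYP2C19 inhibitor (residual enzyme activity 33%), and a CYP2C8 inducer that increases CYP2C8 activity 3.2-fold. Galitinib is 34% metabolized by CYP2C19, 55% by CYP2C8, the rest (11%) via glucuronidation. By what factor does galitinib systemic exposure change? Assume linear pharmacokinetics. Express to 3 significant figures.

0.504

The CYP2C19 pathway (34% of clearance) is reduced to 0.33× activity: 0.34 × 0.33 = 0.1122.
The CYP2C8 pathway (55% of clearance) rises to 3.2× activity: 0.55 × 3.2 = 1.76.
Non-CYP routes (11%) are unchanged.
New clearance relative to baseline: 0.1122 + 1.76 + 0.11 = 1.9822.
Systemic exposure ∝ 1/CL: fold-change = 1 / 1.9822 = 0.504.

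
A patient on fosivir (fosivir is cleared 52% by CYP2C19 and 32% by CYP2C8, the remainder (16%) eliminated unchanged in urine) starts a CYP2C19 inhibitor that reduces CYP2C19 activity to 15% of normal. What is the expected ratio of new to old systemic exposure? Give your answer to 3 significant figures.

1.79

The CYP2C19 pathway (52% of clearance) drops to 0.15× activity: 0.52 × 0.15 = 0.078.
CYP2C8 (32%) and the residual 16% are unaffected.
CL_new/CL_old = 0.078 + 0.32 + 0.16 = 0.558.
Since systemic exposure ∝ 1/CL, the ratio is 1 / 0.558 = 1.79.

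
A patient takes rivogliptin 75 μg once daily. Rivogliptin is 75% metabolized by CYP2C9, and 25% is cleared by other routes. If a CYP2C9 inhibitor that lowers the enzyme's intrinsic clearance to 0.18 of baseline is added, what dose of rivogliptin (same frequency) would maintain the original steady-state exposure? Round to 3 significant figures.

28.9 μg

The CYP2C9 pathway (75% of clearance) drops to 0.18× activity: 0.75 × 0.18 = 0.135.
Non-CYP routes (25%) are unchanged.
CL_new/CL_old = 0.135 + 0.25 = 0.385.
To maintain the same steady-state level, dose must scale with clearance: new dose = 75 × 0.385 = 28.9 μg.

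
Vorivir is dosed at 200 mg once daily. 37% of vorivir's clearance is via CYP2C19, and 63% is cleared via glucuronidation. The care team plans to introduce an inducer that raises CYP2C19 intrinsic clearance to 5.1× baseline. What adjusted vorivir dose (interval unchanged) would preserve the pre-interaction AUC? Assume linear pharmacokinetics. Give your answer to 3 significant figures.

503 mg

CYP2C19: 0.37 × 5.1 = 1.887
Other: 0.63 (unchanged)
Relative clearance = 1.887 + 0.63 = 2.517.
Exposure is unchanged when dose changes in proportion to clearance. New dose = 200 mg × 2.517 = 503 mg.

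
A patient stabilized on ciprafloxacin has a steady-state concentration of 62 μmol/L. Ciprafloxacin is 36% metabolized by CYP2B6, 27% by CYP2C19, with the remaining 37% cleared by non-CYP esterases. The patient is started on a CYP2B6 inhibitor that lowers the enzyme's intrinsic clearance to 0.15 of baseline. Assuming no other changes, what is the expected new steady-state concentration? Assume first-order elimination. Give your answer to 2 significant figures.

CYP2B6: 0.36 × 0.15 = 0.054
CYP2C19: 0.27 (unchanged)
Other: 0.37 (unchanged)
Relative clearance = 0.054 + 0.27 + 0.37 = 0.694.
With dosing unchanged, steady-state concentration scales as 1/CL: 62 / 0.694 = 89 μmol/L.

89 μmol/L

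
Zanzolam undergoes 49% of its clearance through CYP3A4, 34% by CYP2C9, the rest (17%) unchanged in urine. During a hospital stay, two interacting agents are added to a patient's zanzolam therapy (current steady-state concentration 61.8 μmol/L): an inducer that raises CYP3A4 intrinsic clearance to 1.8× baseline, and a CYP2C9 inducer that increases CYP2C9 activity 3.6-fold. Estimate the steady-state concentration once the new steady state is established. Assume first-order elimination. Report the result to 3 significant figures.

27.2 μmol/L

The CYP3A4 pathway (49% of clearance) increases to 1.8× activity: 0.49 × 1.8 = 0.882.
The CYP2C9 pathway (34% of clearance) is boosted to 3.6× activity: 0.34 × 3.6 = 1.224.
The remaining 17% of clearance is unaffected.
CL_new/CL_old = 0.882 + 1.224 + 0.17 = 2.276.
Steady-state concentration ∝ 1/CL: new value = 61.8 / 2.276 = 27.2 μmol/L.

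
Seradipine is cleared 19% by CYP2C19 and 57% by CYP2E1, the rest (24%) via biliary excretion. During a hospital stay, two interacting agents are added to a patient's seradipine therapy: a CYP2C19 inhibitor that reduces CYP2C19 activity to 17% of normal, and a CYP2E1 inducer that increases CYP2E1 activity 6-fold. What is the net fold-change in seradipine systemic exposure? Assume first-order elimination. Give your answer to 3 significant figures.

0.271

CYP2C19: 0.19 × 0.17 = 0.0323
CYP2E1: 0.57 × 6 = 3.42
Other: 0.24 (unchanged)
CL_new/CL_old = 0.0323 + 3.42 + 0.24 = 3.6923.
Because systemic exposure varies inversely with clearance, the combined effect is 1 / 3.6923 = 0.271.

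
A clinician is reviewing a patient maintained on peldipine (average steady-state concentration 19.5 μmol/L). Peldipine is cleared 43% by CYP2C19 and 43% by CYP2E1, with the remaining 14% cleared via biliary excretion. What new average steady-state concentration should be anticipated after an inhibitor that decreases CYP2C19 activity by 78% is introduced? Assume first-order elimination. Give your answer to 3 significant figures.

29.3 μmol/L

The CYP2C19 pathway (43% of clearance) falls to 0.22× activity: 0.43 × 0.22 = 0.0946.
CYP2E1 (43%) and the residual 14% are unaffected.
New clearance relative to baseline: 0.0946 + 0.43 + 0.14 = 0.6646.
New average steady-state concentration = baseline ÷ relative clearance = 19.5 / 0.6646 = 29.3 μmol/L.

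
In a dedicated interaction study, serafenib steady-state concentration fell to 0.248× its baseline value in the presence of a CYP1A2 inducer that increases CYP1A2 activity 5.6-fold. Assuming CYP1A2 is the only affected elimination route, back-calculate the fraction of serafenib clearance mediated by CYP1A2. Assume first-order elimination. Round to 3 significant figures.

0.659

CL'/CL = 1 / 0.248 = 4.032
5.6·fm + (1 − fm) = 4.032
fm = (4.032 − 1) / (5.6 − 1) = 0.659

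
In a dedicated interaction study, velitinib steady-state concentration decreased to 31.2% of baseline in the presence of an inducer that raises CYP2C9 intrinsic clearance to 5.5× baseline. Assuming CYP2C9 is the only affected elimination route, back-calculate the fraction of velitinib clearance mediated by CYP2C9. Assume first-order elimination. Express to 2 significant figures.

Let x = fm,CYP2C9. Because steady-state concentration ∝ 1/CL, relative clearance rose to 1/0.312 = 3.205.
Only the CYP2C9 route changed, so 3.205 = x·5.5 + (1 − x), giving x = 0.49.

0.49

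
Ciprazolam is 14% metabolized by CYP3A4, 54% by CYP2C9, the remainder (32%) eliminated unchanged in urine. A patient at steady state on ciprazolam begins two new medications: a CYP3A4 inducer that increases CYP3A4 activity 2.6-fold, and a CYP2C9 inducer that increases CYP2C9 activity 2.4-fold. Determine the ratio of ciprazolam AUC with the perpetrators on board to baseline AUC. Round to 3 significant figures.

0.505

CYP3A4: 0.14 × 2.6 = 0.364
CYP2C9: 0.54 × 2.4 = 1.296
Other: 0.32 (unchanged)
New clearance relative to baseline: 0.364 + 1.296 + 0.32 = 1.98.
AUC ∝ 1/CL: fold-change = 1 / 1.98 = 0.505.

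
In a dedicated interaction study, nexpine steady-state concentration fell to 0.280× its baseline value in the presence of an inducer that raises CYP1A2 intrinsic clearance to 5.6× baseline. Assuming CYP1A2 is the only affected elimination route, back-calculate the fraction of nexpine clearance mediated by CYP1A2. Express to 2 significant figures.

Write x for the fraction cleared via CYP1A2. The observed steady-state concentration change means clearance rose to 1/0.280 = 3.571 of baseline.
Only the CYP1A2 route changed, so 3.571 = x·5.6 + (1 − x), giving x = 0.56.

0.56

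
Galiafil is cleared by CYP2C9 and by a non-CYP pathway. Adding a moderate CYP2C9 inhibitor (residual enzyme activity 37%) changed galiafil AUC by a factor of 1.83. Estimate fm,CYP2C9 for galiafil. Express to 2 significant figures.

0.72

Write x for the fraction cleared via CYP2C9. The observed AUC change means clearance fell to 1/1.83 = 0.5464 of baseline.
Setting x·0.37 + (1 − x) = 0.5464 and solving: x = (0.5464 − 1)/(0.37 − 1) = 0.72.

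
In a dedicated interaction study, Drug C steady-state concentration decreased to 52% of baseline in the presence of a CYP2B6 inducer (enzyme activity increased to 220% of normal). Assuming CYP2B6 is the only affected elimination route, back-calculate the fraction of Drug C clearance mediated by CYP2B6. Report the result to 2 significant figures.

CL'/CL = 1 / 0.520 = 1.923
2.2·fm + (1 − fm) = 1.923
fm = (1.923 − 1) / (2.2 − 1) = 0.77

0.77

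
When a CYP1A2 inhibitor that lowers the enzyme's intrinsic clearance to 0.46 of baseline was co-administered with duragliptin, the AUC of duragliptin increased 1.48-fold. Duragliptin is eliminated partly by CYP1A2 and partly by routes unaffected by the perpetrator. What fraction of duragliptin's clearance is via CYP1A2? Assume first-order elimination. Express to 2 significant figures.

Call the CYP1A2 fraction fm. After the interaction, CL_new/CL_old = fm × 0.46 + (1 − fm).
AUC ratio = 1 / (new CL fraction), so new CL fraction = 1 / 1.48 = 0.6757.
fm × 0.46 + 1 − fm = 0.6757  ⇒  fm × (0.46 − 1) = −0.3243  ⇒  fm = 0.60.

0.60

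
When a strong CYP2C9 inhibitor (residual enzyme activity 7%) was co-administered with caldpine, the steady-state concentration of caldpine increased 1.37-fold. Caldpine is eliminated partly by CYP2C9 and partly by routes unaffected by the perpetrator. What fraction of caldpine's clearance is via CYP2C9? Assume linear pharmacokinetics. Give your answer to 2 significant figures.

CL'/CL = 1 / 1.37 = 0.7299
0.07·fm + (1 − fm) = 0.7299
fm = (0.7299 − 1) / (0.07 − 1) = 0.29

0.29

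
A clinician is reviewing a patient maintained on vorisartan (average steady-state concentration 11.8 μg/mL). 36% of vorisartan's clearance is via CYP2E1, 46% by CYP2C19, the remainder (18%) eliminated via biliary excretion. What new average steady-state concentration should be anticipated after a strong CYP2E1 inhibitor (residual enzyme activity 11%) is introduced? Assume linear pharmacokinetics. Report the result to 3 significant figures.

17.4 μg/mL

The CYP2E1 pathway (36% of clearance) falls to 0.11× activity: 0.36 × 0.11 = 0.0396.
CYP2C19 (46%) and the residual 18% are unaffected.
New clearance relative to baseline: 0.0396 + 0.46 + 0.18 = 0.6796.
With dosing unchanged, average steady-state concentration scales as 1/CL: 11.8 / 0.6796 = 17.4 μg/mL.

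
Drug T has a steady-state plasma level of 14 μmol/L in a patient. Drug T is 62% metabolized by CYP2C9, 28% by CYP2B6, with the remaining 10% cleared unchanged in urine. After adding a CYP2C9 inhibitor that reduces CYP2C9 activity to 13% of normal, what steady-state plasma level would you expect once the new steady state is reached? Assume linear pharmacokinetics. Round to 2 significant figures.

30 μmol/L

CYP2C9: 0.62 × 0.13 = 0.0806
CYP2B6: 0.28 (unchanged)
Other: 0.1 (unchanged)
CL_new/CL_old = 0.0806 + 0.28 + 0.1 = 0.4606.
With dosing unchanged, steady-state plasma level scales as 1/CL: 14 / 0.4606 = 30 μmol/L.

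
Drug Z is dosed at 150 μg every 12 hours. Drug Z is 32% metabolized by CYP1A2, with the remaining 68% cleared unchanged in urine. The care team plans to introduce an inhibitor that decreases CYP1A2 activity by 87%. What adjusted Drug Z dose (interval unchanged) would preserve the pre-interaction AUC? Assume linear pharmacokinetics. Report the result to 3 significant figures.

108 μg

The CYP1A2 pathway (32% of clearance) falls to 0.13× activity: 0.32 × 0.13 = 0.0416.
The remaining 68% of clearance is unaffected.
CL_new/CL_old = 0.0416 + 0.68 = 0.7216.
Css,avg = (dose rate)/CL, so holding Css fixed requires dose ∝ CL: 150 × 0.7216 = 108 μg.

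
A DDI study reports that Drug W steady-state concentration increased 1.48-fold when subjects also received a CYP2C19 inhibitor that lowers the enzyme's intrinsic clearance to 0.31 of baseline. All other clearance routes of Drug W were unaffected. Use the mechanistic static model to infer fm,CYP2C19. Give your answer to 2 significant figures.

Let fm be the CYP2C19 fraction. New clearance relative to baseline = fm × 0.31 + (1 − fm).
Steady-state concentration ratio = 1 / (new CL fraction), so new CL fraction = 1 / 1.48 = 0.6757.
fm × 0.31 + 1 − fm = 0.6757  ⇒  fm × (0.31 − 1) = −0.3243  ⇒  fm = 0.47.

0.47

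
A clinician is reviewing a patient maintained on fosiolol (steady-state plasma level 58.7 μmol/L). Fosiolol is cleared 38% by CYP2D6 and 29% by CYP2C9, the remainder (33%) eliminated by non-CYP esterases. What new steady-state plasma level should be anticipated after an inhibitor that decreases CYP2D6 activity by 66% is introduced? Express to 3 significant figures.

78.4 μmol/L

The CYP2D6 pathway (38% of clearance) is reduced to 0.34× activity: 0.38 × 0.34 = 0.1292.
CYP2C9 (29%) and the residual 33% are unaffected.
New clearance relative to baseline: 0.1292 + 0.29 + 0.33 = 0.7492.
With dosing unchanged, steady-state plasma level scales as 1/CL: 58.7 / 0.7492 = 78.4 μmol/L.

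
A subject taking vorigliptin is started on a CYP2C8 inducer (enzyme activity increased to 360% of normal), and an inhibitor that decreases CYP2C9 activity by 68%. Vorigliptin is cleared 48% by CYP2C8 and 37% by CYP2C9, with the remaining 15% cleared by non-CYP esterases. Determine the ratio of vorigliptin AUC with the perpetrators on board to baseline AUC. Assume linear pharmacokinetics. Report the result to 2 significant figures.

0.50

The CYP2C8 pathway (48% of clearance) rises to 3.6× activity: 0.48 × 3.6 = 1.728.
The CYP2C9 pathway (37% of clearance) drops to 0.32× activity: 0.37 × 0.32 = 0.1184.
Non-CYP routes (15%) are unchanged.
Relative clearance = 1.728 + 0.1184 + 0.15 = 1.9964.
AUC ∝ 1/CL: fold-change = 1 / 1.9964 = 0.50.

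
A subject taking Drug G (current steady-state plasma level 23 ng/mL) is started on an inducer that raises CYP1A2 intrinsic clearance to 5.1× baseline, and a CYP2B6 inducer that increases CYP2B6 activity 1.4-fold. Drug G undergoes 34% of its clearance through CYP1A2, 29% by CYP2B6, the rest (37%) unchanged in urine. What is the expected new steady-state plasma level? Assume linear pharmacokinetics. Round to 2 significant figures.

CYP1A2: 0.34 × 5.1 = 1.734
CYP2B6: 0.29 × 1.4 = 0.406
Other: 0.37 (unchanged)
Relative clearance = 1.734 + 0.406 + 0.37 = 2.51.
Steady-state plasma level ∝ 1/CL: new value = 23 / 2.51 = 9.2 ng/mL.

9.2 ng/mL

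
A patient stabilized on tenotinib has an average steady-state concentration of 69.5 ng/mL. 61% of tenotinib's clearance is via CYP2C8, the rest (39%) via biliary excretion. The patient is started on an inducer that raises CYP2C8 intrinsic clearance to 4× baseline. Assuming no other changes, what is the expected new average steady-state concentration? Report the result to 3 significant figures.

24.6 ng/mL

CYP2C8: 0.61 × 4 = 2.44
Other: 0.39 (unchanged)
Relative clearance = 2.44 + 0.39 = 2.83.
New average steady-state concentration = baseline ÷ relative clearance = 69.5 / 2.83 = 24.6 ng/mL.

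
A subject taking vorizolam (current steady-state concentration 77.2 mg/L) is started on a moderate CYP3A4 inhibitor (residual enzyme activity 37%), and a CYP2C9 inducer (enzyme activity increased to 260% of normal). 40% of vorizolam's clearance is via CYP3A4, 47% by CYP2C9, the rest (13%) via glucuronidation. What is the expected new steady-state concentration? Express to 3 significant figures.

51.5 mg/L

The CYP3A4 pathway (40% of clearance) falls to 0.37× activity: 0.4 × 0.37 = 0.148.
The CYP2C9 pathway (47% of clearance) rises to 2.6× activity: 0.47 × 2.6 = 1.222.
Non-CYP routes (13%) are unchanged.
Relative clearance = 0.148 + 1.222 + 0.13 = 1.5.
Steady-state concentration ∝ 1/CL: new value = 77.2 / 1.5 = 51.5 mg/L.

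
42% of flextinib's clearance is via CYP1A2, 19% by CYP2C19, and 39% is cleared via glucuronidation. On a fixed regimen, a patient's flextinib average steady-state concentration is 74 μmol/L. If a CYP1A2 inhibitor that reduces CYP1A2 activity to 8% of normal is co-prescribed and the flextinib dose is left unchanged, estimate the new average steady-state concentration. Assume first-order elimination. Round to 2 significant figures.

1.2 × 10² μmol/L

CYP1A2: 0.42 × 0.08 = 0.0336
CYP2C19: 0.19 (unchanged)
Other: 0.39 (unchanged)
Relative clearance = 0.0336 + 0.19 + 0.39 = 0.6136.
New average steady-state concentration = baseline ÷ relative clearance = 74 / 0.6136 = 1.2 × 10² μmol/L.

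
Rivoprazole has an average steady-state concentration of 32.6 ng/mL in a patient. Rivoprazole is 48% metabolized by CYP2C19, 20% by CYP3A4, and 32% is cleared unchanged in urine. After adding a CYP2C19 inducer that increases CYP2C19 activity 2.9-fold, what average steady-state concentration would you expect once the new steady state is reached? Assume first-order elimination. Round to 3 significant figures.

17.1 ng/mL

The CYP2C19 pathway (48% of clearance) rises to 2.9× activity: 0.48 × 2.9 = 1.392.
CYP3A4 (20%) and the residual 32% are unaffected.
CL_new/CL_old = 1.392 + 0.2 + 0.32 = 1.912.
New average steady-state concentration = baseline ÷ relative clearance = 32.6 / 1.912 = 17.1 ng/mL.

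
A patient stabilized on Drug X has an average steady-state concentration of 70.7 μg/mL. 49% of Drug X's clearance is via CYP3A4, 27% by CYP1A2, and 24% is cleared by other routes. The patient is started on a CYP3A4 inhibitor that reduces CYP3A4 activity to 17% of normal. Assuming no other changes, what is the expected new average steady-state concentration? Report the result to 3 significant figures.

119 μg/mL

The CYP3A4 pathway (49% of clearance) drops to 0.17× activity: 0.49 × 0.17 = 0.0833.
CYP1A2 (27%) and the residual 24% are unaffected.
CL_new/CL_old = 0.0833 + 0.27 + 0.24 = 0.5933.
New average steady-state concentration = baseline ÷ relative clearance = 70.7 / 0.5933 = 119 μg/mL.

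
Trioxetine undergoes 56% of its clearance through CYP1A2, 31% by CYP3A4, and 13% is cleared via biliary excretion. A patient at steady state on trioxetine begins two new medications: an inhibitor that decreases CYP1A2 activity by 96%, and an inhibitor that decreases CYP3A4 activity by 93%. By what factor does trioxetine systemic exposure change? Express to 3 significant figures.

The CYP1A2 pathway (56% of clearance) drops to 0.04× activity: 0.56 × 0.04 = 0.0224.
The CYP3A4 pathway (31% of clearance) is reduced to 0.07× activity: 0.31 × 0.07 = 0.0217.
Non-CYP routes (13%) are unchanged.
New clearance relative to baseline: 0.0224 + 0.0217 + 0.13 = 0.1741.
Because systemic exposure varies inversely with clearance, the combined effect is 1 / 0.1741 = 5.74.

5.74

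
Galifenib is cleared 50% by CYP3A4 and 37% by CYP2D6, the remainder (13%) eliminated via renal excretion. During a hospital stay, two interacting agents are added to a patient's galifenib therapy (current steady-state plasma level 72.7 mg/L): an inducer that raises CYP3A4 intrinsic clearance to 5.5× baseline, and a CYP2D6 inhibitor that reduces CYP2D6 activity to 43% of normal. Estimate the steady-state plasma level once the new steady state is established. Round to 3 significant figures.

The CYP3A4 pathway (50% of clearance) rises to 5.5× activity: 0.5 × 5.5 = 2.75.
The CYP2D6 pathway (37% of clearance) falls to 0.43× activity: 0.37 × 0.43 = 0.1591.
The remaining 13% of clearance is unaffected.
New clearance relative to baseline: 2.75 + 0.1591 + 0.13 = 3.0391.
Steady-state plasma level ∝ 1/CL: new value = 72.7 / 3.0391 = 23.9 mg/L.

23.9 mg/L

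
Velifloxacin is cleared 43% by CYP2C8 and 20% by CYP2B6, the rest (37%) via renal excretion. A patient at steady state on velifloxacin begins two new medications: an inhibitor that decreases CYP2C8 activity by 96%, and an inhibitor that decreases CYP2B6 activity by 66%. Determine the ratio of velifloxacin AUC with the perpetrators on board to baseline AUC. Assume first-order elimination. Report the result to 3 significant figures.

2.20

CYP2C8: 0.43 × 0.04 = 0.0172
CYP2B6: 0.2 × 0.34 = 0.068
Other: 0.37 (unchanged)
New clearance relative to baseline: 0.0172 + 0.068 + 0.37 = 0.4552.
Net AUC ratio = 1 / 0.4552 = 2.20.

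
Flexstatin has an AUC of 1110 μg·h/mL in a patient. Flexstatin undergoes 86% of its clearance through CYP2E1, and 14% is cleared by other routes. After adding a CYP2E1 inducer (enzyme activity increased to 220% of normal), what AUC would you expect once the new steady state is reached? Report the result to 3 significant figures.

546 μg·h/mL

CYP2E1: 0.86 × 2.2 = 1.892
Other: 0.14 (unchanged)
New clearance relative to baseline: 1.892 + 0.14 = 2.032.
AUC ∝ 1/CL, so new value = 1110 / 2.032 = 546 μg·h/mL.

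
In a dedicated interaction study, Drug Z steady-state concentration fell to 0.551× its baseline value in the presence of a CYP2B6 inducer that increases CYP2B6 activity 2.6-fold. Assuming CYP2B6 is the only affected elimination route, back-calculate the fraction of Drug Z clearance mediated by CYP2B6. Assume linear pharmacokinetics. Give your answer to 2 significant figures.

0.51

Call the CYP2B6 fraction fm. After the interaction, CL_new/CL_old = fm × 2.6 + (1 − fm).
Steady-state concentration ratio = 1 / (new CL fraction), so new CL fraction = 1 / 0.551 = 1.815.
fm × 2.6 + 1 − fm = 1.815  ⇒  fm × (2.6 − 1) = 0.8149  ⇒  fm = 0.51.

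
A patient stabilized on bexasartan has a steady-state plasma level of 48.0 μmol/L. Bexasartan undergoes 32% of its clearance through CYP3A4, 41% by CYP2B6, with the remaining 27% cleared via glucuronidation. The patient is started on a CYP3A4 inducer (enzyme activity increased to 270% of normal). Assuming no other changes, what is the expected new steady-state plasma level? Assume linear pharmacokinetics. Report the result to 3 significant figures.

31.1 μmol/L

The CYP3A4 pathway (32% of clearance) increases to 2.7× activity: 0.32 × 2.7 = 0.864.
CYP2B6 (41%) and the residual 27% are unaffected.
New clearance relative to baseline: 0.864 + 0.41 + 0.27 = 1.544.
New steady-state plasma level = baseline ÷ relative clearance = 48.0 / 1.544 = 31.1 μmol/L.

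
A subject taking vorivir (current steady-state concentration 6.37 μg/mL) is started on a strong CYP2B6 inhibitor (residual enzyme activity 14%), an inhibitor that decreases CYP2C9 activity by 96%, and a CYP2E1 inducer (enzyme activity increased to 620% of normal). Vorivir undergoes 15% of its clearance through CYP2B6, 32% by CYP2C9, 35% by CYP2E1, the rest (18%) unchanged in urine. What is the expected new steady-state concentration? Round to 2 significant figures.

2.7 μg/mL

The CYP2B6 pathway (15% of clearance) is reduced to 0.14× activity: 0.15 × 0.14 = 0.021.
The CYP2C9 pathway (32% of clearance) is reduced to 0.04× activity: 0.32 × 0.04 = 0.0128.
The CYP2E1 pathway (35% of clearance) rises to 6.2× activity: 0.35 × 6.2 = 2.17.
The remaining 18% of clearance is unaffected.
CL_new/CL_old = 0.021 + 0.0128 + 2.17 + 0.18 = 2.3838.
Dividing the baseline by the relative clearance: 6.37 / 2.3838 = 2.7 μg/mL.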